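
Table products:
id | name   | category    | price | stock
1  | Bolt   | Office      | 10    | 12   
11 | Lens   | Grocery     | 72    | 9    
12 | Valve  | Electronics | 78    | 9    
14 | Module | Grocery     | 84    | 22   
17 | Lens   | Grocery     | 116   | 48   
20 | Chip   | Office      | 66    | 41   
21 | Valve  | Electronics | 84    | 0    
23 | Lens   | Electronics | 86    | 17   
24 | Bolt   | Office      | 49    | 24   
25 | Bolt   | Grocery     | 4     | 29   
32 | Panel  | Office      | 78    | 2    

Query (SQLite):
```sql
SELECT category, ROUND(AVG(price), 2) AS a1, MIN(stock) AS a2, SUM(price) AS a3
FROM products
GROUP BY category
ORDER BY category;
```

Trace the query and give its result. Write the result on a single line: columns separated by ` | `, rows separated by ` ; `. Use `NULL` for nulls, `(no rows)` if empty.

Group products by category.
Per group compute: ROUND(AVG(price), 2), MIN(stock), SUM(price).
  Electronics: ids {12, 21, 23} → ROUND(AVG(price), 2)=82.67, MIN(stock)=0, SUM(price)=248
  Grocery: ids {11, 14, 17, 25} → ROUND(AVG(price), 2)=69, MIN(stock)=9, SUM(price)=276
  Office: ids {1, 20, 24, 32} → ROUND(AVG(price), 2)=50.75, MIN(stock)=2, SUM(price)=203

Electronics | 82.67 | 0 | 248 ; Grocery | 69 | 9 | 276 ; Office | 50.75 | 2 | 203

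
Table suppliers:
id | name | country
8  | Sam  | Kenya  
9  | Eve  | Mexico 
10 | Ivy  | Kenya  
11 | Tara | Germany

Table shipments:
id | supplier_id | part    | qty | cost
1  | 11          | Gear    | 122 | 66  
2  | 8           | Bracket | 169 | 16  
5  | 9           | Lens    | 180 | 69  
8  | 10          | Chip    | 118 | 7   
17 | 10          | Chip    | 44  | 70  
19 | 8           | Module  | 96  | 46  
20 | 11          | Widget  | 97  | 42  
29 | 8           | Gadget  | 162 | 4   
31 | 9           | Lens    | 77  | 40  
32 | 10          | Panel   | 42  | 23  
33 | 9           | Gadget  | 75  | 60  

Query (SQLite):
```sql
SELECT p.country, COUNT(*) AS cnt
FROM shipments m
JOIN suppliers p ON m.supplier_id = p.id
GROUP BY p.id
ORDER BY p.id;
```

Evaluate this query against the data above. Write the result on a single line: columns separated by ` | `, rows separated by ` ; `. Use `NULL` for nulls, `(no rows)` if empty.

Kenya | 3 ; Mexico | 3 ; Kenya | 3 ; Germany | 2

Join each shipments row to its suppliers via supplier_id.
Group joined rows by suppliers.id; compute COUNT(*) per group.
  8: ids {2, 19, 29} → COUNT(*)=3
  9: ids {5, 31, 33} → COUNT(*)=3
  10: ids {8, 17, 32} → COUNT(*)=3
  11: ids {1, 20} → COUNT(*)=2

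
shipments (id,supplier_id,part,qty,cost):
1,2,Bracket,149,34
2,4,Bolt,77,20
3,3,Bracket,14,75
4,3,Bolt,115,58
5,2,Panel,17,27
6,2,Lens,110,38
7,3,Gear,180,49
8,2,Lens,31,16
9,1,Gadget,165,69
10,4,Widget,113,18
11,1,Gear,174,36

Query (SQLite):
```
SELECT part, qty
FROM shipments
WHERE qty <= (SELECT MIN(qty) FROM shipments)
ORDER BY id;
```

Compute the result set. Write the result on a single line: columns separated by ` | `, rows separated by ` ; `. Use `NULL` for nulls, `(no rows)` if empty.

Scalar subquery: MIN(qty) over all shipments rows = 14.
Keep rows where qty <= that value.

Bracket | 14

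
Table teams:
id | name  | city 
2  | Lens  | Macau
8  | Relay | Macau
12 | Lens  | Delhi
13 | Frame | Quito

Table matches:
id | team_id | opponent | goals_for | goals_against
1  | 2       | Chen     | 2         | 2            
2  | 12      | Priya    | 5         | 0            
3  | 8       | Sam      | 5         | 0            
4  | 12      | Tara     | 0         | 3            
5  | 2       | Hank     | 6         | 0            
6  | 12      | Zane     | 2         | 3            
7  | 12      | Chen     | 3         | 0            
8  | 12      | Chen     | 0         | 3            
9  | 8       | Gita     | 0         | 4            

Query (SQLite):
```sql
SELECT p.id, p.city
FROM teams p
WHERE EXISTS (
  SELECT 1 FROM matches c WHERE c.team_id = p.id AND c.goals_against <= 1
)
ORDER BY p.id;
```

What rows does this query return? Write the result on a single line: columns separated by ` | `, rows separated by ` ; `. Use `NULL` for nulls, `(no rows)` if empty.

For each teams row, check whether any matches with matching team_id has goals_against <= 1.
Keep rows where that is true.

2 | Macau ; 8 | Macau ; 12 | Delhi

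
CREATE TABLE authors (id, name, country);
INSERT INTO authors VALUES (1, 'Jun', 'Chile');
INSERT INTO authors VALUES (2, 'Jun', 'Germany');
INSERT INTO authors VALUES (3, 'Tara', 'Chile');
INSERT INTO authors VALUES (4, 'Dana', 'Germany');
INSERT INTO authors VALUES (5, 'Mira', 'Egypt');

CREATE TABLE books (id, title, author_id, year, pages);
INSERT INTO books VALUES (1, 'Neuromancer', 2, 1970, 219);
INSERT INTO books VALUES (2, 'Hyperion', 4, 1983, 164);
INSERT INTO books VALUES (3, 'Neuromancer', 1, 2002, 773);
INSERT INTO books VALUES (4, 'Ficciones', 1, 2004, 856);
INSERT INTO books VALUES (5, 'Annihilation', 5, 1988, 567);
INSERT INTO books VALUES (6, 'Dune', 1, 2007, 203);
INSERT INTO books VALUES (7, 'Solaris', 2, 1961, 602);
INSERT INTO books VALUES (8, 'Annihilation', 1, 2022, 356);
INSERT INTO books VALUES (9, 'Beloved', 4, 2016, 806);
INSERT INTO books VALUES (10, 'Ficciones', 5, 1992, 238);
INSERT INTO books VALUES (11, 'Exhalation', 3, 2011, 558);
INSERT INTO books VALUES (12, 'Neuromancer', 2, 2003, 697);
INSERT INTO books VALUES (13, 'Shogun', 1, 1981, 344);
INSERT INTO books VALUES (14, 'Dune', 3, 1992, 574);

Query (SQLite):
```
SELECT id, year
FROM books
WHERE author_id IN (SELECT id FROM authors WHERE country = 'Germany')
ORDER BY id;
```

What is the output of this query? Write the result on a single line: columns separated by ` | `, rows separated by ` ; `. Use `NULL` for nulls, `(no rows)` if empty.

Inner query: authors.id where country = 'Germany'.
Outer: keep books rows whose author_id is in that set.
Inner query → {2, 4}

1 | 1970 ; 2 | 1983 ; 7 | 1961 ; 9 | 2016 ; 12 | 2003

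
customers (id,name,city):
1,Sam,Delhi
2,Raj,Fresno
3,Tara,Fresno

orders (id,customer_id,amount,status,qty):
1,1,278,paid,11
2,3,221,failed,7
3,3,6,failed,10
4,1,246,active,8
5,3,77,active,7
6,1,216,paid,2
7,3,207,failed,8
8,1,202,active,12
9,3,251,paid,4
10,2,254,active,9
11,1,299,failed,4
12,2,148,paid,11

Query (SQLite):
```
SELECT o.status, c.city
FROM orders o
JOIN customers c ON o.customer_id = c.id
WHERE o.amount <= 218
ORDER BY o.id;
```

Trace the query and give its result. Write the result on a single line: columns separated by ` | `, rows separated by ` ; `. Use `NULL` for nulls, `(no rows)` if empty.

Each orders row matches the customers row where customer_id = customers.id.
Then keep rows with o.amount <= 218.

failed | Fresno ; active | Fresno ; paid | Delhi ; failed | Fresno ; active | Delhi ; paid | Fresno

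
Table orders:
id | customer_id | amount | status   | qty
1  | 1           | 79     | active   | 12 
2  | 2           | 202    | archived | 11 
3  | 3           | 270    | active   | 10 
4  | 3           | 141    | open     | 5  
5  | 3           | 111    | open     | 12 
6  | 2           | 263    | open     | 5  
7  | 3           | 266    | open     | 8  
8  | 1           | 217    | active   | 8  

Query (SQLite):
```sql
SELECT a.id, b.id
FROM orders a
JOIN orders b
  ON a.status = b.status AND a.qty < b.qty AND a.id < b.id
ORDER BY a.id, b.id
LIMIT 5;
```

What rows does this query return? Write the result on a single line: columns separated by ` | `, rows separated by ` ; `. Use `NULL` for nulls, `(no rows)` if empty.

4 | 5 ; 4 | 7 ; 6 | 7

Pairs (a,b) with same status, a.qty < b.qty, a.id < b.id.
status groups: active:{1,3,8} archived:{2} open:{4,5,6,7}
Ordered by (a.id, b.id); first 5.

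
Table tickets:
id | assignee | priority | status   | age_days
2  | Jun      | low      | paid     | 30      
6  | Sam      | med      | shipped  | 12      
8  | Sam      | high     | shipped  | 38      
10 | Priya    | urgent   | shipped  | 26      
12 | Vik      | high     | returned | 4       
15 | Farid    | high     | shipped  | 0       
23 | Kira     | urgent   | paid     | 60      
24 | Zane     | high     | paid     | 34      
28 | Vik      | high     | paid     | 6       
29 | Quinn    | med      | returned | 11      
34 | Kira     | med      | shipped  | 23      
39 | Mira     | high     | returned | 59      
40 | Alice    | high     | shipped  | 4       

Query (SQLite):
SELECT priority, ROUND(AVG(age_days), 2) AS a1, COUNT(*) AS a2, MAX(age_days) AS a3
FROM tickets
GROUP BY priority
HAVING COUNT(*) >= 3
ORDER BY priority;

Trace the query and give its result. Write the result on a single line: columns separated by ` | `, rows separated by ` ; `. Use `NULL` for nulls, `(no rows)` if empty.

high | 20.71 | 7 | 59 ; med | 15.33 | 3 | 23

Group tickets by priority.
Per group compute: ROUND(AVG(age_days), 2), COUNT(*), MAX(age_days).
HAVING: drop groups with fewer than 3 rows.
  high: ids {8, 12, 15, 24, 28, 39, 40} → ROUND(AVG(age_days), 2)=20.71, COUNT(*)=7, MAX(age_days)=59
  low: ids {2} → ROUND(AVG(age_days), 2)=30, COUNT(*)=1, MAX(age_days)=30
  med: ids {6, 29, 34} → ROUND(AVG(age_days), 2)=15.33, COUNT(*)=3, MAX(age_days)=23
  urgent: ids {10, 23} → ROUND(AVG(age_days), 2)=43, COUNT(*)=2, MAX(age_days)=60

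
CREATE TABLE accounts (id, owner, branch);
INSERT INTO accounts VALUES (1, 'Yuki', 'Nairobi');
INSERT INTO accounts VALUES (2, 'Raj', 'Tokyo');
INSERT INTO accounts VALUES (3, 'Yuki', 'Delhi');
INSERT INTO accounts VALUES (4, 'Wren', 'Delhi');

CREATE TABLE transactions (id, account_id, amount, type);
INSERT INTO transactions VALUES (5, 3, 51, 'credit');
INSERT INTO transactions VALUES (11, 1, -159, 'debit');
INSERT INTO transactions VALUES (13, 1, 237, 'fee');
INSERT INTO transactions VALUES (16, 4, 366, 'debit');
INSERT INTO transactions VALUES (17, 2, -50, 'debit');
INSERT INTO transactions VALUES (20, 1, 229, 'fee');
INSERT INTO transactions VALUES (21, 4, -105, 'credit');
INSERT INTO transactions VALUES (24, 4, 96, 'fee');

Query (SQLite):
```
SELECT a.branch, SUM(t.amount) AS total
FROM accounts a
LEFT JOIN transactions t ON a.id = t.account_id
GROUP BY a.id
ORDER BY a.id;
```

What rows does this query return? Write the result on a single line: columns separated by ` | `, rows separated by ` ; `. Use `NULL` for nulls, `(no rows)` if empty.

Nairobi | 307 ; Tokyo | -50 ; Delhi | 51 ; Delhi | 357

LEFT JOIN keeps every accounts row; unmatched ones get NULL for transactions columns.
Group by accounts.id and compute SUM(t.amount). SUM over an all-NULL group is NULL.
  1: ids {11, 13, 20} → SUM(t.amount)=307
  2: ids {17} → SUM(t.amount)=-50
  3: ids {5} → SUM(t.amount)=51
  4: ids {16, 21, 24} → SUM(t.amount)=357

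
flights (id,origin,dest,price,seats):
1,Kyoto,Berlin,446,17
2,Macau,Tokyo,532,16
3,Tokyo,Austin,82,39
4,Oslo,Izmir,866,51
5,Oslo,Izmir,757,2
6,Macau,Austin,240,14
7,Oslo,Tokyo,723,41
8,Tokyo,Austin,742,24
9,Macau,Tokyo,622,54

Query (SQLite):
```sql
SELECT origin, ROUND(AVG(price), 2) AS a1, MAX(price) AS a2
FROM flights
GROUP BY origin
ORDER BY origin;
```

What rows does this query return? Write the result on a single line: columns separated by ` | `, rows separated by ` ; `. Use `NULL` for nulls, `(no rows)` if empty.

Kyoto | 446 | 446 ; Macau | 464.67 | 622 ; Oslo | 782 | 866 ; Tokyo | 412 | 742

Group flights by origin.
Per group compute: ROUND(AVG(price), 2), MAX(price).
  Kyoto: ids {1} → ROUND(AVG(price), 2)=446, MAX(price)=446
  Macau: ids {2, 6, 9} → ROUND(AVG(price), 2)=464.67, MAX(price)=622
  Oslo: ids {4, 5, 7} → ROUND(AVG(price), 2)=782, MAX(price)=866
  Tokyo: ids {3, 8} → ROUND(AVG(price), 2)=412, MAX(price)=742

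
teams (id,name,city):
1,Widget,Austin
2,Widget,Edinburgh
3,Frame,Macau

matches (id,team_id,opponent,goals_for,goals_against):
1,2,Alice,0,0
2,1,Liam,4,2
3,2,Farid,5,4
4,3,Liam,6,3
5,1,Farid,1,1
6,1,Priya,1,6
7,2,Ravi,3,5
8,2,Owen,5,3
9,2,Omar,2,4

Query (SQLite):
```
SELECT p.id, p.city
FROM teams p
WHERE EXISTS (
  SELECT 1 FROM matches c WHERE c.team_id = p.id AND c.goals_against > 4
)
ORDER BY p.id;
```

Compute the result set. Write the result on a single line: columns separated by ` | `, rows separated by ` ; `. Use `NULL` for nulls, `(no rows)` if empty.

For each teams row, check whether any matches with matching team_id has goals_against > 4.
Keep rows where that is true.

1 | Austin ; 2 | Edinburgh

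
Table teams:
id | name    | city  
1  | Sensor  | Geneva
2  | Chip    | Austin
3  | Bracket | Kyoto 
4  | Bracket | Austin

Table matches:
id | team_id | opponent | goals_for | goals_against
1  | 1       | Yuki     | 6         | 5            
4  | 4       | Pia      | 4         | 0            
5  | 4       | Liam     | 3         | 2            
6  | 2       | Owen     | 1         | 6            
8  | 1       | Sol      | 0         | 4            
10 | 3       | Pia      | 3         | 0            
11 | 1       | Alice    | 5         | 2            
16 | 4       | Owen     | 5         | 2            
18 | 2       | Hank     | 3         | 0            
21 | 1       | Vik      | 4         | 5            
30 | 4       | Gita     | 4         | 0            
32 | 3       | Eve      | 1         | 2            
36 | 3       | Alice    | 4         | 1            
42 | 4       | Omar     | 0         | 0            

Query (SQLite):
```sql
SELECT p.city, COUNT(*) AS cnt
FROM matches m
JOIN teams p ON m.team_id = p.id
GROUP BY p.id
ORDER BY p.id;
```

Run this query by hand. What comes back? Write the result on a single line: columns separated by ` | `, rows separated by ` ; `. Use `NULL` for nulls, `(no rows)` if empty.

Join each matches row to its teams via team_id.
Group joined rows by teams.id; compute COUNT(*) per group.
  1: ids {1, 8, 11, 21} → COUNT(*)=4
  2: ids {6, 18} → COUNT(*)=2
  3: ids {10, 32, 36} → COUNT(*)=3
  4: ids {4, 5, 16, 30, 42} → COUNT(*)=5

Geneva | 4 ; Austin | 2 ; Kyoto | 3 ; Austin | 5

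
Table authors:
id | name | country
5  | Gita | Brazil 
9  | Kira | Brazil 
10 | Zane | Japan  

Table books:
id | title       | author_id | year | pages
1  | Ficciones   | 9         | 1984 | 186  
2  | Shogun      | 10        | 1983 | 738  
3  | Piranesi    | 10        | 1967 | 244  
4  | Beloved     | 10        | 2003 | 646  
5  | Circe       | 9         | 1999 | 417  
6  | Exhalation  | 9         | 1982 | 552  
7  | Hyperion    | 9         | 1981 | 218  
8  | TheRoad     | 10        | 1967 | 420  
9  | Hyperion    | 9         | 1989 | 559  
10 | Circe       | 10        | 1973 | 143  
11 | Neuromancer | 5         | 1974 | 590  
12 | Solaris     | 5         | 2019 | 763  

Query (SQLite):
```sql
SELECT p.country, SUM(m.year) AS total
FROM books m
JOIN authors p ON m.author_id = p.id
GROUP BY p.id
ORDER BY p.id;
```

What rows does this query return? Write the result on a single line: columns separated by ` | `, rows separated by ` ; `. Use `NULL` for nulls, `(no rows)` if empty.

Join each books row to its authors via author_id.
Group joined rows by authors.id; compute SUM(m.year) per group.
  5: ids {11, 12} → SUM(m.year)=3993
  9: ids {1, 5, 6, 7, 9} → SUM(m.year)=9935
  10: ids {2, 3, 4, 8, 10} → SUM(m.year)=9893

Brazil | 3993 ; Brazil | 9935 ; Japan | 9893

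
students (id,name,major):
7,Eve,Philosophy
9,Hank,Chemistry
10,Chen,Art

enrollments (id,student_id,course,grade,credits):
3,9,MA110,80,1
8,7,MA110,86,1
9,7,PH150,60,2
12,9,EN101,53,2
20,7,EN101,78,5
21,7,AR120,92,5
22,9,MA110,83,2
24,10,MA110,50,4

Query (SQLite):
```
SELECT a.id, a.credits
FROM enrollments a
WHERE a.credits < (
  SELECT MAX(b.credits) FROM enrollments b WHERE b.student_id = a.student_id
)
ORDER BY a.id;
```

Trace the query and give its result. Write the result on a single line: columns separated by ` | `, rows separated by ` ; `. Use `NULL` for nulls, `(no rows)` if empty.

3 | 1 ; 8 | 1 ; 9 | 2

For each enrollments row a, compute MAX(credits) over rows sharing a.student_id.
Keep row a if a.credits < that per-group MAX.
  student_id=7: MAX(credits) = 5
  student_id=9: MAX(credits) = 2
  student_id=10: MAX(credits) = 4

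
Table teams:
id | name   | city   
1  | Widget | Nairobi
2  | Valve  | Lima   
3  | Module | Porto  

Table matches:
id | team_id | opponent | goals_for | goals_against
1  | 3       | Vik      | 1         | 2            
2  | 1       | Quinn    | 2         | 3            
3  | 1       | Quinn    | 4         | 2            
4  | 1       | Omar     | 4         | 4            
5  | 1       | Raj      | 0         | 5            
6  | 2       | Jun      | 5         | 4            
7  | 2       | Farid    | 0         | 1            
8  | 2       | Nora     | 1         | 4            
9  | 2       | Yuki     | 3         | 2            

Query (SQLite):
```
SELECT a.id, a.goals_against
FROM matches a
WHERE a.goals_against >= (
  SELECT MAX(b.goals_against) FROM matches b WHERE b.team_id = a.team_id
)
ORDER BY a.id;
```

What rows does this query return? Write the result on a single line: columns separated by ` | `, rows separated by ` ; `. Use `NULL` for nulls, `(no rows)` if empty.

For each matches row a, compute MAX(goals_against) over rows sharing a.team_id.
Keep row a if a.goals_against >= that per-group MAX.
  team_id=1: MAX(goals_against) = 5
  team_id=2: MAX(goals_against) = 4
  team_id=3: MAX(goals_against) = 2

1 | 2 ; 5 | 5 ; 6 | 4 ; 8 | 4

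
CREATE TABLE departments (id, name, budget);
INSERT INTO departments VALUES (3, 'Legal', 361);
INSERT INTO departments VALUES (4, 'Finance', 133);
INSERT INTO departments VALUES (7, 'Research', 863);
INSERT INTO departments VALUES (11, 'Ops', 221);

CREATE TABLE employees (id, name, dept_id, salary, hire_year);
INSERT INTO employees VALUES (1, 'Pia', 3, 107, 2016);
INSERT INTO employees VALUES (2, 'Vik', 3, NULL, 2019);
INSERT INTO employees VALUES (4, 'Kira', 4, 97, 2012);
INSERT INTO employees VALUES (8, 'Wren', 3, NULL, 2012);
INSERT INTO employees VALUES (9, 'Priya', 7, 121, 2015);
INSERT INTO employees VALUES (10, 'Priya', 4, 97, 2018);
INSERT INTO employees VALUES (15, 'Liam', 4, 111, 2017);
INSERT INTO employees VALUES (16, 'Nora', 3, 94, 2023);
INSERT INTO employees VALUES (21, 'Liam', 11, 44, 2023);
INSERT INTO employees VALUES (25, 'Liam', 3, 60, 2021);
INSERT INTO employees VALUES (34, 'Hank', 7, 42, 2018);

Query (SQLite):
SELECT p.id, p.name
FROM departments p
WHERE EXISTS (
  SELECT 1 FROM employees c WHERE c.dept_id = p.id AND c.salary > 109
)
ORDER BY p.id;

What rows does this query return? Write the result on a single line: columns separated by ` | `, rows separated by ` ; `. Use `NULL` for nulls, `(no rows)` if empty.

For each departments row, check whether any employees with matching dept_id has salary > 109.
Keep rows where that is true.

4 | Finance ; 7 | Research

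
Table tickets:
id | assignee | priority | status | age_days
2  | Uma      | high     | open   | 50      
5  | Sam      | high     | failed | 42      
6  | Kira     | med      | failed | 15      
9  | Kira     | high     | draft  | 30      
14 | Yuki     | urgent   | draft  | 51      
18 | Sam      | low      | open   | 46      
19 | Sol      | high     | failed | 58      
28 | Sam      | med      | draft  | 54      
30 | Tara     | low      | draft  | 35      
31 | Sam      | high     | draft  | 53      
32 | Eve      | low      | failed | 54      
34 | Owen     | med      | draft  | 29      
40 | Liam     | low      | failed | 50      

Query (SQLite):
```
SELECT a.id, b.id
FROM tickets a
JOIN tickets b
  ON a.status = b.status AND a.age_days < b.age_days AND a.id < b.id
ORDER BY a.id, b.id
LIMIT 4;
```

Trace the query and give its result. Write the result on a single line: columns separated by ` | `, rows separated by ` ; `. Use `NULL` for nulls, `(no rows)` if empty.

Pairs (a,b) with same status, a.age_days < b.age_days, a.id < b.id.
status groups: draft:{9,14,28,30,31,34} failed:{5,6,19,32,40} open:{2,18}
Ordered by (a.id, b.id); first 4.

5 | 19 ; 5 | 32 ; 5 | 40 ; 6 | 19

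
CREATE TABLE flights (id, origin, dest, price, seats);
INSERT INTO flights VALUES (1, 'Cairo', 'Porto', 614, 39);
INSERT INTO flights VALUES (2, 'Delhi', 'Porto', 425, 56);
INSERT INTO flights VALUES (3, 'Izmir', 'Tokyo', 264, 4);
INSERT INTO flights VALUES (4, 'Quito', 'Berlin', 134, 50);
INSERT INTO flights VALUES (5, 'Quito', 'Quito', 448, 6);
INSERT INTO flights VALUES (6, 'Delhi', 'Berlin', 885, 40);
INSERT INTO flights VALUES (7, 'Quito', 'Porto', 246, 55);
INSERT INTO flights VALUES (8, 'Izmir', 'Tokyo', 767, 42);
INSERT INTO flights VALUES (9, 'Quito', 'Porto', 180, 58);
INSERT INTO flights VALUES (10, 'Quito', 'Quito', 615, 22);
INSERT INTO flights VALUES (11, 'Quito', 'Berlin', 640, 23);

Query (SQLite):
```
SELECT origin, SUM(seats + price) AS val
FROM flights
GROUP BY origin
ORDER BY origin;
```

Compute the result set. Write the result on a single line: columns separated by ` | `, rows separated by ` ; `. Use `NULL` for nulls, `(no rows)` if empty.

For each row compute seats + price.
Group by origin; take SUM of the expression per group.
  Cairo: ids {1} → SUM(seats + price)=653
  Delhi: ids {2, 6} → SUM(seats + price)=1406
  Izmir: ids {3, 8} → SUM(seats + price)=1077
  Quito: ids {4, 5, 7, 9, 10, 11} → SUM(seats + price)=2477

Cairo | 653 ; Delhi | 1406 ; Izmir | 1077 ; Quito | 2477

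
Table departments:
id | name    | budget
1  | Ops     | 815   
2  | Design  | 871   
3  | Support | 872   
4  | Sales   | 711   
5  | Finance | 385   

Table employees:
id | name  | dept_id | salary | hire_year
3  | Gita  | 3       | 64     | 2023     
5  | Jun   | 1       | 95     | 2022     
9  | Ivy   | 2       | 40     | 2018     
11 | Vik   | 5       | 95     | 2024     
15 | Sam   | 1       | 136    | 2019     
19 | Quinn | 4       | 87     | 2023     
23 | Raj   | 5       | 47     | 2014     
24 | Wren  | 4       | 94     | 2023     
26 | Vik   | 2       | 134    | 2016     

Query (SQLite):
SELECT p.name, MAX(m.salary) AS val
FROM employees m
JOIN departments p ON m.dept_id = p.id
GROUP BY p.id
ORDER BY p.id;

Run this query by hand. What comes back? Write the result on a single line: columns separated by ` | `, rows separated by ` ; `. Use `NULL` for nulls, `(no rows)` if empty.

Join each employees row to its departments via dept_id.
Group joined rows by departments.id; compute MAX(m.salary) per group.
  1: ids {5, 15} → MAX(m.salary)=136
  2: ids {9, 26} → MAX(m.salary)=134
  3: ids {3} → MAX(m.salary)=64
  4: ids {19, 24} → MAX(m.salary)=94
  5: ids {11, 23} → MAX(m.salary)=95

Ops | 136 ; Design | 134 ; Support | 64 ; Sales | 94 ; Finance | 95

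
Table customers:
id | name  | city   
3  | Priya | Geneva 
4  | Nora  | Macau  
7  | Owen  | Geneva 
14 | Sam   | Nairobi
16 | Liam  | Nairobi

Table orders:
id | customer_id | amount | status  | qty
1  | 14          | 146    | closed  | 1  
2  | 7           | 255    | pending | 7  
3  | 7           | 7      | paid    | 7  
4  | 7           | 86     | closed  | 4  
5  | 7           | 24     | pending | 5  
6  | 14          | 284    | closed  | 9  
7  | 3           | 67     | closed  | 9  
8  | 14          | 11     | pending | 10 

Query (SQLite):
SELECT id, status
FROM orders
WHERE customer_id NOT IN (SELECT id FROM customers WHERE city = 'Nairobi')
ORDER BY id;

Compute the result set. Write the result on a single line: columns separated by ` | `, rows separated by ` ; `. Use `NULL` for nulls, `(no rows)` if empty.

2 | pending ; 3 | paid ; 4 | closed ; 5 | pending ; 7 | closed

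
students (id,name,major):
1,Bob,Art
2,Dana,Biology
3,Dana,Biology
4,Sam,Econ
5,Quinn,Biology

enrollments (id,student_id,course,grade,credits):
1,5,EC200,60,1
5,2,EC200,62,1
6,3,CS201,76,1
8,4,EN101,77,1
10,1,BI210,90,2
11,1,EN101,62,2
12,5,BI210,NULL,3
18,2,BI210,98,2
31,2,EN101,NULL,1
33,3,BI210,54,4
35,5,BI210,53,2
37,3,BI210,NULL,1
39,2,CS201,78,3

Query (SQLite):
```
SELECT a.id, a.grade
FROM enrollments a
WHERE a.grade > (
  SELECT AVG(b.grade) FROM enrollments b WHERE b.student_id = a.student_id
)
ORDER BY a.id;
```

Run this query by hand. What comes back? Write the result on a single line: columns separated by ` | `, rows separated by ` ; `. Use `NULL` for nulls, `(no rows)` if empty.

For each enrollments row a, compute AVG(grade) over rows sharing a.student_id.
Keep row a if a.grade > that per-group AVG.
  student_id=1: AVG(grade) = 76.0
  student_id=2: AVG(grade) = 79.333333
  student_id=3: AVG(grade) = 65.0
  student_id=4: AVG(grade) = 77.0
  student_id=5: AVG(grade) = 56.5

1 | 60 ; 6 | 76 ; 10 | 90 ; 18 | 98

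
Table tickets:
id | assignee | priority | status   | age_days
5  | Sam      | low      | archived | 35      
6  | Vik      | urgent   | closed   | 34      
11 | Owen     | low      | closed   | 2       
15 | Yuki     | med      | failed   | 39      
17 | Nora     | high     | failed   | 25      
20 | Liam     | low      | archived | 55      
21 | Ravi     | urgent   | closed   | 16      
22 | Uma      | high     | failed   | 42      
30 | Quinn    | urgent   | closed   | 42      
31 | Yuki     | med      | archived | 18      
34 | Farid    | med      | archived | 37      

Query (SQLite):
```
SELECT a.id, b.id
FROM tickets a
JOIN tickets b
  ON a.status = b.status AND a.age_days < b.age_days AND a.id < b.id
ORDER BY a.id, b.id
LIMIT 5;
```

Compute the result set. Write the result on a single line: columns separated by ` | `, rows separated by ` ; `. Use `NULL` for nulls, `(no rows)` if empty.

Pairs (a,b) with same status, a.age_days < b.age_days, a.id < b.id.
status groups: archived:{5,20,31,34} closed:{6,11,21,30} failed:{15,17,22}
Ordered by (a.id, b.id); first 5.

5 | 20 ; 5 | 34 ; 6 | 30 ; 11 | 21 ; 11 | 30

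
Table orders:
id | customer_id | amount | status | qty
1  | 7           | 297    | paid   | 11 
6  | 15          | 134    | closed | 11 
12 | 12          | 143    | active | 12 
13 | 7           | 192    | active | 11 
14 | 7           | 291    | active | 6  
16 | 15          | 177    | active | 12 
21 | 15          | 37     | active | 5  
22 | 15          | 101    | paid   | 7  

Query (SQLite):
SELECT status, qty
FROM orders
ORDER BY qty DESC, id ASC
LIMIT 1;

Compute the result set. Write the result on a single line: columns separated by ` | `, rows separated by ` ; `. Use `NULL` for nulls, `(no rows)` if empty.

Sort by qty desc, tiebreak id asc: (12, id=12), (12, id=16), (11, id=1), (11, id=6) …. Take first 1.

active | 12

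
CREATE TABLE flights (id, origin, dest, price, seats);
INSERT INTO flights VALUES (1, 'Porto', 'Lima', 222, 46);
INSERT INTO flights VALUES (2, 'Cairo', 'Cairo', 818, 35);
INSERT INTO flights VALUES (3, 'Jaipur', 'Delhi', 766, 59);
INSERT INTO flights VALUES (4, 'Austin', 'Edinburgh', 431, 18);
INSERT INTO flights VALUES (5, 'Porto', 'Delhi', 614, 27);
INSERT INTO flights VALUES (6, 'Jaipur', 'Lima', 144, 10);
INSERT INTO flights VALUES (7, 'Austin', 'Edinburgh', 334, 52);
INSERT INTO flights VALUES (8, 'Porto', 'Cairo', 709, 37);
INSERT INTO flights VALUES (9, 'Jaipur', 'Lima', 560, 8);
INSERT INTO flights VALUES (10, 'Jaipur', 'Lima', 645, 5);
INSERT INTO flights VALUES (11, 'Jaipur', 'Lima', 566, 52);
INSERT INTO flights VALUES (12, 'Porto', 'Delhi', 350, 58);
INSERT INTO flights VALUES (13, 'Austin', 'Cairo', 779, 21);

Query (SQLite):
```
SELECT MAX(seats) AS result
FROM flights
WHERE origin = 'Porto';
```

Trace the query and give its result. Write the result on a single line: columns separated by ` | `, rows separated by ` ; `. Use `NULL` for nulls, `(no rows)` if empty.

Rows where origin='Porto' → seats values: [46, 27, 37, 58].
MAX of non-NULL values = 58.

58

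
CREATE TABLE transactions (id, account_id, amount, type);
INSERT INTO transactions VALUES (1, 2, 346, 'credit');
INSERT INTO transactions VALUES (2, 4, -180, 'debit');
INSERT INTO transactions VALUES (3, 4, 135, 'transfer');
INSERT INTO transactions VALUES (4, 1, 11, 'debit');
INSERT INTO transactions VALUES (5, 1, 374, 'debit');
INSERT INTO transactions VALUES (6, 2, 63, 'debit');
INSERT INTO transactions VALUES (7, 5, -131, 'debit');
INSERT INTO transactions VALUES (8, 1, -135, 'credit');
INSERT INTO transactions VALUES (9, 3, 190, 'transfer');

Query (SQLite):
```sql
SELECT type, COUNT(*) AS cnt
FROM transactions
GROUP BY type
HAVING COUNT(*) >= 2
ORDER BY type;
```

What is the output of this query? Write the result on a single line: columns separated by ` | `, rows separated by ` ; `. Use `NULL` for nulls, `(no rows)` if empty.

Partition transactions by type; compute COUNT(*) within each group.
HAVING: keep groups with count ≥ 2.
  credit: ids {1, 8} → COUNT(*)=2
  debit: ids {2, 4, 5, 6, 7} → COUNT(*)=5
  transfer: ids {3, 9} → COUNT(*)=2

credit | 2 ; debit | 5 ; transfer | 2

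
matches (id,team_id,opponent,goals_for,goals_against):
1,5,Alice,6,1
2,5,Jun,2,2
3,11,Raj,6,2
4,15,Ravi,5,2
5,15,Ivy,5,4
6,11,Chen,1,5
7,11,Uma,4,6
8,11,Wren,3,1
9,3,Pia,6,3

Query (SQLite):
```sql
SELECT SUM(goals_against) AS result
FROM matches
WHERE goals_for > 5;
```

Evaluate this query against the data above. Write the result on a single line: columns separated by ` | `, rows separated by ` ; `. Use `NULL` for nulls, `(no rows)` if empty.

6

Rows where goals_for > 5 → goals_against values: [1, 2, 3].
SUM of non-NULL values = 6.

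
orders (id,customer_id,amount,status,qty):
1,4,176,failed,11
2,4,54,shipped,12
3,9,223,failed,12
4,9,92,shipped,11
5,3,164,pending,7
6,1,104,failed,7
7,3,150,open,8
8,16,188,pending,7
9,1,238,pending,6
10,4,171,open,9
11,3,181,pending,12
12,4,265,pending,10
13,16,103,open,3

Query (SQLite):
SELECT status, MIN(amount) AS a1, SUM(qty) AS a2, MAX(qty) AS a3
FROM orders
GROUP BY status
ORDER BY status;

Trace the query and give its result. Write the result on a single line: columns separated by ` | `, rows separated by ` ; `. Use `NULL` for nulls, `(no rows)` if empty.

Group orders by status.
Per group compute: MIN(amount), SUM(qty), MAX(qty).
  failed: ids {1, 3, 6} → MIN(amount)=104, SUM(qty)=30, MAX(qty)=12
  open: ids {7, 10, 13} → MIN(amount)=103, SUM(qty)=20, MAX(qty)=9
  pending: ids {5, 8, 9, 11, 12} → MIN(amount)=164, SUM(qty)=42, MAX(qty)=12
  shipped: ids {2, 4} → MIN(amount)=54, SUM(qty)=23, MAX(qty)=12

failed | 104 | 30 | 12 ; open | 103 | 20 | 9 ; pending | 164 | 42 | 12 ; shipped | 54 | 23 | 12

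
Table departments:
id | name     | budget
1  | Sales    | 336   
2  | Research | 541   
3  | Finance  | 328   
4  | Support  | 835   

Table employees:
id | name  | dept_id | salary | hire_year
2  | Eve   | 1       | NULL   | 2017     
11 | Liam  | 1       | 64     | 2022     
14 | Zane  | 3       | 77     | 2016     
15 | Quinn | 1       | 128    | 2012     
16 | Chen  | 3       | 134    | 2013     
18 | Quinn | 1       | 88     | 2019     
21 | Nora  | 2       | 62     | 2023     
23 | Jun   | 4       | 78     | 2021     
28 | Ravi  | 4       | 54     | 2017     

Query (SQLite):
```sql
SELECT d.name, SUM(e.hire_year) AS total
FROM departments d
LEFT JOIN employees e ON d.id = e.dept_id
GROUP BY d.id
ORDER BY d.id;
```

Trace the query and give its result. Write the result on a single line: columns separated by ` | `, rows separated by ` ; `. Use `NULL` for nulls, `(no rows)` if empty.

LEFT JOIN keeps every departments row; unmatched ones get NULL for employees columns.
Group by departments.id and compute SUM(e.hire_year). SUM over an all-NULL group is NULL.
  1: ids {2, 11, 15, 18} → SUM(e.hire_year)=8070
  2: ids {21} → SUM(e.hire_year)=2023
  3: ids {14, 16} → SUM(e.hire_year)=4029
  4: ids {23, 28} → SUM(e.hire_year)=4038

Sales | 8070 ; Research | 2023 ; Finance | 4029 ; Support | 4038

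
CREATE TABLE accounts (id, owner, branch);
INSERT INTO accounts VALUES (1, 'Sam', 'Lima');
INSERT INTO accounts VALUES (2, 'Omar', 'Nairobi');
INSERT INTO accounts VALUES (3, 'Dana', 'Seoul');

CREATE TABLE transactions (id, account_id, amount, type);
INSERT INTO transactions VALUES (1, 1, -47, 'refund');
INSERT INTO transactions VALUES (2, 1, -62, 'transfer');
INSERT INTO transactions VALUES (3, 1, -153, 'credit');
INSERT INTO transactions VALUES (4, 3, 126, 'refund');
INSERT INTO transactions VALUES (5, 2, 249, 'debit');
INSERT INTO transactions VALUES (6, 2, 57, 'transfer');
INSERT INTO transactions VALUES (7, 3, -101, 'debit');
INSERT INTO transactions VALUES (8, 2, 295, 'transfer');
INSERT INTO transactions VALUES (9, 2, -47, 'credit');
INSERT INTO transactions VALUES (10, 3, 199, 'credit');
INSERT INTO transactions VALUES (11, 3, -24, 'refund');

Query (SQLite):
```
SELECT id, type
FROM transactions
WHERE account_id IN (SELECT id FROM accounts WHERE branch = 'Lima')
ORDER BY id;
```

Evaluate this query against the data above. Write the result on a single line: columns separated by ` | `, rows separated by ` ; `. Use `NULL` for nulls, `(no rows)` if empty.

Inner query: accounts.id where branch = 'Lima'.
Outer: keep transactions rows whose account_id is in that set.
Inner query → {1}

1 | refund ; 2 | transfer ; 3 | credit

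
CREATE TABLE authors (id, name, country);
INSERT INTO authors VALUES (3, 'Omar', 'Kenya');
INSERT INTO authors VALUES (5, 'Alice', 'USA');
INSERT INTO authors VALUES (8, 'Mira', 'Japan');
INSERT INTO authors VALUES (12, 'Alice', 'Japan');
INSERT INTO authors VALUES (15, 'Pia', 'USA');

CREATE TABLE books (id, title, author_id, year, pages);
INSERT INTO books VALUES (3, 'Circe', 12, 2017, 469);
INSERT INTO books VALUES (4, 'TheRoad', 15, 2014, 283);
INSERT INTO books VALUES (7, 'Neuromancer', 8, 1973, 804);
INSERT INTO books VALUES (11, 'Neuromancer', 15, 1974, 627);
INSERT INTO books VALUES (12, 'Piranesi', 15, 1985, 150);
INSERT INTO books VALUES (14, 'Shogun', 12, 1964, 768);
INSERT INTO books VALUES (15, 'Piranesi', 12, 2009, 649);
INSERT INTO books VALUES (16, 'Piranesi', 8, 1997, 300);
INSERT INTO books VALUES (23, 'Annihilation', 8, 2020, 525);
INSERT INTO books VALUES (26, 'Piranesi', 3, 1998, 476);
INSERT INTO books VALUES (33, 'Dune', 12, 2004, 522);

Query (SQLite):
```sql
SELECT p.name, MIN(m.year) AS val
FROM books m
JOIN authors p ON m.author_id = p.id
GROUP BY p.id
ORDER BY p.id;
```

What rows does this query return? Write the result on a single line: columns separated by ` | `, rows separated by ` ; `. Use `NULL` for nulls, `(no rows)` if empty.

Omar | 1998 ; Mira | 1973 ; Alice | 1964 ; Pia | 1974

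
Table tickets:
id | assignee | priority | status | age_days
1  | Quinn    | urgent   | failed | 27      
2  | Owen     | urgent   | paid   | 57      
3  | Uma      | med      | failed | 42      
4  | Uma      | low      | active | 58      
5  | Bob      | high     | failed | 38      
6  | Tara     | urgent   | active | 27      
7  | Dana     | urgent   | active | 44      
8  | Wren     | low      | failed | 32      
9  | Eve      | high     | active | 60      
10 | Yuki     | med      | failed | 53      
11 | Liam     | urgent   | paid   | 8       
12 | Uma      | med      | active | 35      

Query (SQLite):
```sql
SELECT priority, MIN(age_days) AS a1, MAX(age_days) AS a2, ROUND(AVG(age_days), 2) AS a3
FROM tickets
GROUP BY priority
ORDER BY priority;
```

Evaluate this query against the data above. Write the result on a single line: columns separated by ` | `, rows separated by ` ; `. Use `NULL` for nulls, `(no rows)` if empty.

high | 38 | 60 | 49 ; low | 32 | 58 | 45 ; med | 35 | 53 | 43.33 ; urgent | 8 | 57 | 32.6

Group tickets by priority.
Per group compute: MIN(age_days), MAX(age_days), ROUND(AVG(age_days), 2).
  high: ids {5, 9} → MIN(age_days)=38, MAX(age_days)=60, ROUND(AVG(age_days), 2)=49
  low: ids {4, 8} → MIN(age_days)=32, MAX(age_days)=58, ROUND(AVG(age_days), 2)=45
  med: ids {3, 10, 12} → MIN(age_days)=35, MAX(age_days)=53, ROUND(AVG(age_days), 2)=43.33
  urgent: ids {1, 2, 6, 7, 11} → MIN(age_days)=8, MAX(age_days)=57, ROUND(AVG(age_days), 2)=32.6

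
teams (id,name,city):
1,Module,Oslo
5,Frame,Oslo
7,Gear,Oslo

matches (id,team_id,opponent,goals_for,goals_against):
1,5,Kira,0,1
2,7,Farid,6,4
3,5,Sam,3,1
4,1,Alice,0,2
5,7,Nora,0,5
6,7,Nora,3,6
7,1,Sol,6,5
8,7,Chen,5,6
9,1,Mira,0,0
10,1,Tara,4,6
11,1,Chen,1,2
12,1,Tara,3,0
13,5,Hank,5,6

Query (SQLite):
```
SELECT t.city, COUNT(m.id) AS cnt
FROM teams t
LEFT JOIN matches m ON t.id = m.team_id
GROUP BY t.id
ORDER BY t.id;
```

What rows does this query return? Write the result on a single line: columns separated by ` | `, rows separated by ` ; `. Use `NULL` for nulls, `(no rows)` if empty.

LEFT JOIN keeps every teams row; unmatched ones get NULL for matches columns.
Group by teams.id and compute COUNT(m.id). COUNT(col) of an all-NULL group is 0.
  1: ids {4, 7, 9, 10, 11, 12} → COUNT(m.id)=6
  5: ids {1, 3, 13} → COUNT(m.id)=3
  7: ids {2, 5, 6, 8} → COUNT(m.id)=4

Oslo | 6 ; Oslo | 3 ; Oslo | 4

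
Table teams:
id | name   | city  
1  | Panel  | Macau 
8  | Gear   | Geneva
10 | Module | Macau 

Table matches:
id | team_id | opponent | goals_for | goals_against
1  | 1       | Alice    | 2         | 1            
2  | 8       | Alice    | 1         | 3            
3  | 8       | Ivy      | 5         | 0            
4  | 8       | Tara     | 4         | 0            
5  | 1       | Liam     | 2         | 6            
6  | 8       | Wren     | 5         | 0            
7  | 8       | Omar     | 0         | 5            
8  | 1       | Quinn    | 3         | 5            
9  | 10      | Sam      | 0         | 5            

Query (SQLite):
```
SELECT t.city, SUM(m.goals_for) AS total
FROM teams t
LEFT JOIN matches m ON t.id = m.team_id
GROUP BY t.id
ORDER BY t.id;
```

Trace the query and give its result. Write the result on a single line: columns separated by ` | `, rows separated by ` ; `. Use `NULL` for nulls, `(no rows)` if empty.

Macau | 7 ; Geneva | 15 ; Macau | 0

LEFT JOIN keeps every teams row; unmatched ones get NULL for matches columns.
Group by teams.id and compute SUM(m.goals_for). SUM over an all-NULL group is NULL.
  1: ids {1, 5, 8} → SUM(m.goals_for)=7
  8: ids {2, 3, 4, 6, 7} → SUM(m.goals_for)=15
  10: ids {9} → SUM(m.goals_for)=0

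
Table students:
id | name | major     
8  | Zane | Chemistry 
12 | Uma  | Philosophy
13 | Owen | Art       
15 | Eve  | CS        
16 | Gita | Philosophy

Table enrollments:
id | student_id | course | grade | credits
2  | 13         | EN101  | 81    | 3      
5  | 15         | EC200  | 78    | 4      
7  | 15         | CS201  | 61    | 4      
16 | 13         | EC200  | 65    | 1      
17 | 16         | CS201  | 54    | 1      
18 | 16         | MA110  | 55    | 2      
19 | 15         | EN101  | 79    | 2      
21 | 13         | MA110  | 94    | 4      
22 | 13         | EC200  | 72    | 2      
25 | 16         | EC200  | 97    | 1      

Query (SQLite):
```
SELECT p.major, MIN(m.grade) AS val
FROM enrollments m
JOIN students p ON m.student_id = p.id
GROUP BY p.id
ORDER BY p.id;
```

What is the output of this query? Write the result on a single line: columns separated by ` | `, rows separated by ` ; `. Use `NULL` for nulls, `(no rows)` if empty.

Join each enrollments row to its students via student_id.
Group joined rows by students.id; compute MIN(m.grade) per group.
  13: ids {2, 16, 21, 22} → MIN(m.grade)=65
  15: ids {5, 7, 19} → MIN(m.grade)=61
  16: ids {17, 18, 25} → MIN(m.grade)=54

Art | 65 ; CS | 61 ; Philosophy | 54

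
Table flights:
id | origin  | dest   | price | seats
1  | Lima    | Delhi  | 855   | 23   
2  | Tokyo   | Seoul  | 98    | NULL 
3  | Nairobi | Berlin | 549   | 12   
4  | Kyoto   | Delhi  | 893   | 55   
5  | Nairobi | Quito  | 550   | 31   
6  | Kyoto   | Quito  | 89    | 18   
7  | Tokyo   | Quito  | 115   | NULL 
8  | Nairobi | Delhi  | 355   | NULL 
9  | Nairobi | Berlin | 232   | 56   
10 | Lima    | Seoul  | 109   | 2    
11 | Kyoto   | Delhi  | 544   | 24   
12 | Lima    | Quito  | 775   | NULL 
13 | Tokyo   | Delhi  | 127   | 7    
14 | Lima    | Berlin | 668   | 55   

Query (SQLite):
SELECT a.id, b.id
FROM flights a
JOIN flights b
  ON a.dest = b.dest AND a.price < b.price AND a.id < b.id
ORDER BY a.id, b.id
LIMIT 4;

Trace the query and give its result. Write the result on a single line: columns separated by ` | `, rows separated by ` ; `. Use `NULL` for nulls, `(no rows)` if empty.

Pairs (a,b) with same dest, a.price < b.price, a.id < b.id.
dest groups: Berlin:{3,9,14} Delhi:{1,4,8,11,13} Quito:{5,6,7,12} Seoul:{2,10}
Ordered by (a.id, b.id); first 4.

1 | 4 ; 2 | 10 ; 3 | 14 ; 5 | 12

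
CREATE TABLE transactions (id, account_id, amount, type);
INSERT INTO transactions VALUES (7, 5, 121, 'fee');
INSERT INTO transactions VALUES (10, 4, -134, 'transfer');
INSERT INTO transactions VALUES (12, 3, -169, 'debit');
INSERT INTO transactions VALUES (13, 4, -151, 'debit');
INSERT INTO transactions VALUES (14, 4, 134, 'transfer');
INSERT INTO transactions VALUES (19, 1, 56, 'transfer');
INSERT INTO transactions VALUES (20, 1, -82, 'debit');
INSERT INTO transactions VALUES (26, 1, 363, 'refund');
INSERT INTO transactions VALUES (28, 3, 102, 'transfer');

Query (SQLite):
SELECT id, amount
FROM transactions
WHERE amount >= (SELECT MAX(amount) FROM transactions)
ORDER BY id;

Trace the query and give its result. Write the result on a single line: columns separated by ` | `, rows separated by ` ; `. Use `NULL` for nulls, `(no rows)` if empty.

Scalar subquery: MAX(amount) over all transactions rows = 363.
Keep rows where amount >= that value.

26 | 363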